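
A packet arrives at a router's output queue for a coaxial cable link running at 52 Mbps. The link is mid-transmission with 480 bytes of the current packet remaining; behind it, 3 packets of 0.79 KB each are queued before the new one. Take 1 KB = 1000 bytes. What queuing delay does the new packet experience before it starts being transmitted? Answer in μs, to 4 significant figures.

Each queued packet: L/R = 6320/52000000 = 121.538 μs.
3 queued → 364.615 μs.
Plus remaining 3840 bits of current packet: 73.8462 μs.
Queuing delay = 438.5 μs.

438.5 μs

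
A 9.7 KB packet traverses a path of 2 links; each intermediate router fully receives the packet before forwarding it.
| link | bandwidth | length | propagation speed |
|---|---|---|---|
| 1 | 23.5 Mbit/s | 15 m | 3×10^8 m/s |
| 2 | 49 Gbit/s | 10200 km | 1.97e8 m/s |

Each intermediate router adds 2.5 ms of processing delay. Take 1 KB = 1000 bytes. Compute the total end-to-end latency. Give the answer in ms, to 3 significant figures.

57.6 ms

L = 77600 bits.
Transmission delays (L/R per hop): 3.30213, 0.00158367 ms; sum = 3.30371 ms.
Propagation delays (d/s per hop): 5e-05, 51.7766 ms; sum = 51.7767 ms.
Processing at 1 router(s): 1 × 2.5 ms = 2.5 ms.
End-to-end = 57.6 ms.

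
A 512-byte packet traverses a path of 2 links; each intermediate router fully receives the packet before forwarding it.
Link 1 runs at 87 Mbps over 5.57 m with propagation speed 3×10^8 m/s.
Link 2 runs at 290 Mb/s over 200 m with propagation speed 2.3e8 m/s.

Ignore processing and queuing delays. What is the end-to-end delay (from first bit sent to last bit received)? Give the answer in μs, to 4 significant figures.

62.09 μs

L = 512 × 8 = 4096 bits.
Transmission delays (L/R per hop): 47.0805, 14.1241 μs; sum = 61.2046 μs.
Propagation delays (d/s per hop): 0.0185667, 0.869565 μs; sum = 0.888132 μs.
End-to-end = 62.09 μs.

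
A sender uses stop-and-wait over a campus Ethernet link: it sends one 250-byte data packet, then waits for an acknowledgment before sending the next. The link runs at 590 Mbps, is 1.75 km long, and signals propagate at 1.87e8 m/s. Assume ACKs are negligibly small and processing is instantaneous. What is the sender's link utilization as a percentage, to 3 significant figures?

15.3 %

t_tx = L/R = 2000/590000000 = 3.38983e-06 s.
t_prop = 1750/187000000 = 9.35829e-06 s; RTT = 1.87166e-05 s.
Cycle = t_tx + RTT = 2.21064e-05 s.
Utilization = t_tx / cycle = 3.38983e-06/2.21064e-05 = 15.3 %.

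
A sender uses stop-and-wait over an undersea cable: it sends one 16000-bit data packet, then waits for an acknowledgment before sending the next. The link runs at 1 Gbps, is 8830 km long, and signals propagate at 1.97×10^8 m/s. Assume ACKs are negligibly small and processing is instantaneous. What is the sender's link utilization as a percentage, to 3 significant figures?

t_tx = L/R = 16000/1000000000 = 1.6e-05 s.
t_prop = 8830000/197000000 = 0.0448223 s; RTT = 0.0896447 s.
Cycle = t_tx + RTT = 0.0896607 s.
Utilization = t_tx / cycle = 1.6e-05/0.0896607 = 0.0178 %.

0.0178 %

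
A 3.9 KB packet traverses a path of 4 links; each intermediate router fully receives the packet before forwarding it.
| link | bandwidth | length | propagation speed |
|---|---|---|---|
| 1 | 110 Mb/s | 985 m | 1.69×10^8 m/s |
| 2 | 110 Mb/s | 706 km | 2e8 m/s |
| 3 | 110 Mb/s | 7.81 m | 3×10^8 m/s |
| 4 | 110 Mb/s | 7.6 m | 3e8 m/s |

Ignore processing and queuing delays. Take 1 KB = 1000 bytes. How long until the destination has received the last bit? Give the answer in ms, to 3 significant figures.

L = 31200 bits.
Transmission delay per hop = L/R = 31200/110000000 = 0.283636 ms; 4 hops → 1.13455 ms.
Propagation delays (d/s per hop): 0.0058284, 3.53, 2.60333e-05, 2.53333e-05 ms; sum = 3.53588 ms.
End-to-end = 4.67 ms.

4.67 ms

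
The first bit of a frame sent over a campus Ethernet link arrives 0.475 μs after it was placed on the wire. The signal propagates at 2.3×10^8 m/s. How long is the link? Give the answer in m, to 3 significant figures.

109 m

d = s × t_prop = 2.3e+08 × 4.75e-07 = 109 m.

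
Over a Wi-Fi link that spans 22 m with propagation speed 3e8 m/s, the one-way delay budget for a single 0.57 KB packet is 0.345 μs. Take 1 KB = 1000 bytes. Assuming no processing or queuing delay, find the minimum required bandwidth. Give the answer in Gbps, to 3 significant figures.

16.8 Gbps

L = 4560 bits.
Propagation delay = 22 / 300000000 = 0.0733333 μs.
Transmission budget = 0.345 − 0.0733333 = 0.271667 μs.
R ≥ L / t_tx = 4560 bits / 2.71667e-07 s = 16.8 Gbps.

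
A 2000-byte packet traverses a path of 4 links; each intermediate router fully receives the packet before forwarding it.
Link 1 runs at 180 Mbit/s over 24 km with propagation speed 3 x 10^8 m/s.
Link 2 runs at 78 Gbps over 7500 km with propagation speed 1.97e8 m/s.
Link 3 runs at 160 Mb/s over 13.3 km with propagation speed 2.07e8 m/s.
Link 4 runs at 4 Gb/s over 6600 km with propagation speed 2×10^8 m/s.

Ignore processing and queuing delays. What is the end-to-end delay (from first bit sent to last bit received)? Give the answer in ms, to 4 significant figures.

71.41 ms

L = 2000 × 8 = 16000 bits.
Transmission delays (L/R per hop): 0.0888889, 0.000205128, 0.1, 0.004 ms; sum = 0.193094 ms.
Propagation delays (d/s per hop): 0.08, 38.0711, 0.0642512, 33 ms; sum = 71.2153 ms.
End-to-end = 71.41 ms.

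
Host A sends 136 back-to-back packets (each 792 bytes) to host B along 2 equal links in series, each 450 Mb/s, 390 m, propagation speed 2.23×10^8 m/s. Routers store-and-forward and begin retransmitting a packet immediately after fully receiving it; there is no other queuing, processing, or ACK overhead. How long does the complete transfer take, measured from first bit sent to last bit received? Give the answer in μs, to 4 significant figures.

1932 μs

Per-hop transmission t_tx = L/R = 6336/450000000 = 14.08 μs.
Per-hop propagation t_prop = 390/223000000 = 1.74888 μs.
Pipeline fill: first packet needs 2·t_tx to clear all hops; remaining 135 packets each add one t_tx.
Total = (2+136-1)·t_tx + 2·t_prop = 137·14.08 + 2·1.74888 = 1932 μs.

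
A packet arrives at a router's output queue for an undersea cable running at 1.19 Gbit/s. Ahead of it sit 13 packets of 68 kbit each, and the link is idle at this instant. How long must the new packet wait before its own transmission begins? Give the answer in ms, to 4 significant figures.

0.7429 ms

Each queued packet: L/R = 68000/1190000000 = 0.0571429 ms.
13 queued → 0.742857 ms.
Queuing delay = 0.7429 ms.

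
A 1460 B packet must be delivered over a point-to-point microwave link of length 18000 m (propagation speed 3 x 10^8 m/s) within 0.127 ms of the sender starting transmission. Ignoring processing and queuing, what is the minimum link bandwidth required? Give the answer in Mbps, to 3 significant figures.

L = 11680 bits.
Propagation delay = 18000 / 300000000 = 0.06 ms.
Transmission budget = 0.127 − 0.06 = 0.067 ms.
R ≥ L / t_tx = 11680 bits / 6.7e-05 s = 174 Mbps.

174 Mbps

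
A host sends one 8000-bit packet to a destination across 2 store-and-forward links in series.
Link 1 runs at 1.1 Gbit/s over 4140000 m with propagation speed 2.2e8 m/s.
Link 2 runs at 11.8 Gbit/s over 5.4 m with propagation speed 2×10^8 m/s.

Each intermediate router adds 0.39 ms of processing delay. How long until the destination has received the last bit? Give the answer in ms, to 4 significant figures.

19.22 ms

Transmission delays (L/R per hop): 0.00727273, 0.000677966 ms; sum = 0.00795069 ms.
Propagation delays (d/s per hop): 18.8182, 2.7e-05 ms; sum = 18.8182 ms.
Processing at 1 router(s): 1 × 0.39 ms = 0.39 ms.
End-to-end = 19.22 ms.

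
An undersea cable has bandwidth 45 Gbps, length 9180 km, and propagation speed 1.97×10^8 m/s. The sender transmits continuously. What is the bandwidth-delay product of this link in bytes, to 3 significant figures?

Propagation delay = 9180000 / 197000000 = 0.046599 s.
BDP = R × t_prop = 45000000000 × 0.046599 = 2096950000 bits.
In bytes: 2096950000/8 = 262000000 bytes.

262000000 bytes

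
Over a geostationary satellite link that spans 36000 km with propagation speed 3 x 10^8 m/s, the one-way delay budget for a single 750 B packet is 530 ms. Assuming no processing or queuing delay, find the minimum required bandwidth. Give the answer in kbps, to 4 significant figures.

L = 6000 bits.
Propagation delay = 36000000 / 300000000 = 120 ms.
Transmission budget = 530 − 120 = 410 ms.
R ≥ L / t_tx = 6000 bits / 0.41 s = 14.63 kbps.

14.63 kbps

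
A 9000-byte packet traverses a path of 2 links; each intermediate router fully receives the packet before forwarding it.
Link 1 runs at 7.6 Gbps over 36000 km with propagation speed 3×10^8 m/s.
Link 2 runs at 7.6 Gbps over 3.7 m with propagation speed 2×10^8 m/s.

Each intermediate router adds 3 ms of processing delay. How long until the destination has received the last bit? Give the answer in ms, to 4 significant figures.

123.0 ms

L = 9000 × 8 = 72000 bits.
Transmission delay per hop = L/R = 72000/7600000000 = 0.00947368 ms; 2 hops → 0.0189474 ms.
Propagation delays (d/s per hop): 120, 1.85e-05 ms; sum = 120 ms.
Processing at 1 router(s): 1 × 3 ms = 3 ms.
End-to-end = 123.0 ms.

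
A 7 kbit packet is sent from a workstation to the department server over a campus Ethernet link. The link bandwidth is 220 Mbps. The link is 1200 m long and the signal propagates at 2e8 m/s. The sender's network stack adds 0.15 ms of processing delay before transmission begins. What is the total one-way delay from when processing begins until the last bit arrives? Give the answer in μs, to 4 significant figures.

L = 7000 bits.
Transmission delay = L/R = 7000 / 220000000 = 31.8182 μs.
Propagation delay = d/s = 1200 m / 200000000 m/s = 6 μs.
Plus processing delay 0.15 ms = 150 μs.
Total = 187.8 μs.

187.8 μs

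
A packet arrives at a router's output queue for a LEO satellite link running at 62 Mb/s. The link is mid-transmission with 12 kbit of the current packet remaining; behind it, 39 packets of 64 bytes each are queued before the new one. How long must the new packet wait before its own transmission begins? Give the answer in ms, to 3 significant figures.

Each queued packet: L/R = 512/62000000 = 0.00825806 ms.
39 queued → 0.322065 ms.
Plus remaining 12000 bits of current packet: 0.193548 ms.
Queuing delay = 0.516 ms.

0.516 ms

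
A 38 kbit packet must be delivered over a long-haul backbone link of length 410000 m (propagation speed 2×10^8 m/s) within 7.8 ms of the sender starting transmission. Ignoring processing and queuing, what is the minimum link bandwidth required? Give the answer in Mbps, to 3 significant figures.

6.61 Mbps

Propagation delay = 410000 / 200000000 = 2.05 ms.
Transmission budget = 7.8 − 2.05 = 5.75 ms.
R ≥ L / t_tx = 38000 bits / 0.00575 s = 6.61 Mbps.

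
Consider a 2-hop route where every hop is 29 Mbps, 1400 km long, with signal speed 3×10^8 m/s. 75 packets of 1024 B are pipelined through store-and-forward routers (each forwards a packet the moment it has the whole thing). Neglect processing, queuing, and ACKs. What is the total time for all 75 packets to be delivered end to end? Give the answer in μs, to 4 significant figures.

Per-hop transmission t_tx = L/R = 8192/29000000 = 282.483 μs.
Per-hop propagation t_prop = 1400000/300000000 = 4666.67 μs.
Pipeline fill: first packet needs 2·t_tx to clear all hops; remaining 74 packets each add one t_tx.
Total = (2+75-1)·t_tx + 2·t_prop = 76·282.483 + 2·4666.67 = 30800 μs.

30800 μs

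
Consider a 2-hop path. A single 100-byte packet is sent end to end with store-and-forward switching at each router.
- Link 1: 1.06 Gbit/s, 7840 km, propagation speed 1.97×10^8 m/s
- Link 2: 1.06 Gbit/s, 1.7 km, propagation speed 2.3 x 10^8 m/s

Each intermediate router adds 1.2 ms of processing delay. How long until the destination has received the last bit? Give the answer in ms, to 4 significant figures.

41.01 ms

L = 100 × 8 = 800 bits.
Transmission delay per hop = L/R = 800/1060000000 = 0.000754717 ms; 2 hops → 0.00150943 ms.
Propagation delays (d/s per hop): 39.797, 0.0073913 ms; sum = 39.8043 ms.
Processing at 1 router(s): 1 × 1.2 ms = 1.2 ms.
End-to-end = 41.01 ms.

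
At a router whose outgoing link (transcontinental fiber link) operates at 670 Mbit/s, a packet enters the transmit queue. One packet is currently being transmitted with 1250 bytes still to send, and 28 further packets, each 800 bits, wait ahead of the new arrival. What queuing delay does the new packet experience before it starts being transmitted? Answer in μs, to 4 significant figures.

48.36 μs

Each queued packet: L/R = 800/670000000 = 1.19403 μs.
28 queued → 33.4328 μs.
Plus remaining 10000 bits of current packet: 14.9254 μs.
Queuing delay = 48.36 μs.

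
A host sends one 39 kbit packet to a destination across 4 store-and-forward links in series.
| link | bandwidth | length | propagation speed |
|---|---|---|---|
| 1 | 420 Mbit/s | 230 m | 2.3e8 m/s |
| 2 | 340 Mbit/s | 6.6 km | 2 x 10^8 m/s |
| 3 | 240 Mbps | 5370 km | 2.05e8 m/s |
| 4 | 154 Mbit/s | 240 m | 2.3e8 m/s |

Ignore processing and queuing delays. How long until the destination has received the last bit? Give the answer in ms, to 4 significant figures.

L = 39000 bits.
Transmission delays (L/R per hop): 0.0928571, 0.114706, 0.1625, 0.253247 ms; sum = 0.62331 ms.
Propagation delays (d/s per hop): 0.001, 0.033, 26.1951, 0.00104348 ms; sum = 26.2302 ms.
End-to-end = 26.85 ms.

26.85 ms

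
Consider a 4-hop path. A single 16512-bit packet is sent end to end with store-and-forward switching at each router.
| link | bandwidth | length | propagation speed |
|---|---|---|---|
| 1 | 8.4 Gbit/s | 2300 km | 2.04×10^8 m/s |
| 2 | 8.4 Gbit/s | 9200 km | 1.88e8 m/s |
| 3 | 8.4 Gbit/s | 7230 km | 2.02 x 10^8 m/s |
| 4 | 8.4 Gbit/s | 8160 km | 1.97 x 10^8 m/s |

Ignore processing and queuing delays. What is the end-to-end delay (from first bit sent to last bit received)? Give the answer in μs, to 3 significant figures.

Transmission delay per hop = L/R = 16512/8400000000 = 1.96571 μs; 4 hops → 7.86286 μs.
Propagation delays (d/s per hop): 11274.5, 48936.2, 35792.1, 41421.3 μs; sum = 137424 μs.
End-to-end = 137000 μs.

137000 μs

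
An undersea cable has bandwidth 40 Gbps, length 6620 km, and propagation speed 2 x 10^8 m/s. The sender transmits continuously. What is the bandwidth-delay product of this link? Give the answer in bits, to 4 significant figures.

1324000000 bits

Propagation delay = 6620000 / 200000000 = 0.0331 s.
BDP = R × t_prop = 40000000000 × 0.0331 = 1324000000 bits.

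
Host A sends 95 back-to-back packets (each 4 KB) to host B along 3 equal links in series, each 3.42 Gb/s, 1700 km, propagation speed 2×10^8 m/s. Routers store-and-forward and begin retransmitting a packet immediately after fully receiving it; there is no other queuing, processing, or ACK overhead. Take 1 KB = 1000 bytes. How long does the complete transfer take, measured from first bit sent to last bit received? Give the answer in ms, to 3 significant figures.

26.4 ms

Per-hop transmission t_tx = L/R = 32000/3420000000 = 0.00935673 ms.
Per-hop propagation t_prop = 1700000/200000000 = 8.5 ms.
Pipeline fill: first packet needs 3·t_tx to clear all hops; remaining 94 packets each add one t_tx.
Total = (3+95-1)·t_tx + 3·t_prop = 97·0.00935673 + 3·8.5 = 26.4 ms.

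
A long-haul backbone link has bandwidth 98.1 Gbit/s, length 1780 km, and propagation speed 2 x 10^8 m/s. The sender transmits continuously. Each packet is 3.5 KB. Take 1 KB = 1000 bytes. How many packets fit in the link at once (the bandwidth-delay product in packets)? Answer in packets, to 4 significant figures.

31180 packets

Propagation delay = 1780000 / 200000000 = 0.0089 s.
BDP = R × t_prop = 98100000000 × 0.0089 = 873090000 bits.
In packets of 28000 bits: 31180 packets.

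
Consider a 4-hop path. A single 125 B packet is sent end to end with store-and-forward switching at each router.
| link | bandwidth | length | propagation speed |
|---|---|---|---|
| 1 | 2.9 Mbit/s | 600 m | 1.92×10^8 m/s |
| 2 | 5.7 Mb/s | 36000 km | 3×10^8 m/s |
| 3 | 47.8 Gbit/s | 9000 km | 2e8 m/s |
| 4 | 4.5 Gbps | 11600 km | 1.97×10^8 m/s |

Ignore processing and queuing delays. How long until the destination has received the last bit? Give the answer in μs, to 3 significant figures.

224000 μs

L = 125 × 8 = 1000 bits.
Transmission delays (L/R per hop): 344.828, 175.439, 0.0209205, 0.222222 μs; sum = 520.509 μs.
Propagation delays (d/s per hop): 3.125, 120000, 45000, 58883.2 μs; sum = 223886 μs.
End-to-end = 224000 μs.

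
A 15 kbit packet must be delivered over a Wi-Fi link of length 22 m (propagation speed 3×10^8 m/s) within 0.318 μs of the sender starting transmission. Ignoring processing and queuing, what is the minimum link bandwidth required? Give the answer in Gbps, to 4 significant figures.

Propagation delay = 22 / 300000000 = 0.0733333 μs.
Transmission budget = 0.318 − 0.0733333 = 0.244667 μs.
R ≥ L / t_tx = 15000 bits / 2.44667e-07 s = 61.31 Gbps.

61.31 Gbps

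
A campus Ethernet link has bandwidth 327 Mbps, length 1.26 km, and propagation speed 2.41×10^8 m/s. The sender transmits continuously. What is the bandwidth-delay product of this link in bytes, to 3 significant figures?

Propagation delay = 1260 / 241000000 = 5.22822e-06 s.
BDP = R × t_prop = 327000000 × 5.22822e-06 = 1709.63 bits.
In bytes: 1709.63/8 = 214 bytes.

214 bytes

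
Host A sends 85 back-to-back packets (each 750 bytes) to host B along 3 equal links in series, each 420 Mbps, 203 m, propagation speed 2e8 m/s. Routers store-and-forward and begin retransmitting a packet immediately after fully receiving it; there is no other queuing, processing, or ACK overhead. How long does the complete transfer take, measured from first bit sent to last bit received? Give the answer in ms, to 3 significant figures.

Per-hop transmission t_tx = L/R = 6000/420000000 = 0.0142857 ms.
Per-hop propagation t_prop = 203/200000000 = 0.001015 ms.
Pipeline fill: first packet needs 3·t_tx to clear all hops; remaining 84 packets each add one t_tx.
Total = (3+85-1)·t_tx + 3·t_prop = 87·0.0142857 + 3·0.001015 = 1.25 ms.

1.25 ms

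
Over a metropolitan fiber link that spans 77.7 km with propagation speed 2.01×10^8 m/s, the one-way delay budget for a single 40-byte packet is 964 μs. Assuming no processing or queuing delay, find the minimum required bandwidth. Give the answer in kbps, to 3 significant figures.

L = 320 bits.
Propagation delay = 77700 / 2.01e+08 = 386.567 μs.
Transmission budget = 964 − 386.567 = 577.433 μs.
R ≥ L / t_tx = 320 bits / 0.000577433 s = 554 kbps.

554 kbps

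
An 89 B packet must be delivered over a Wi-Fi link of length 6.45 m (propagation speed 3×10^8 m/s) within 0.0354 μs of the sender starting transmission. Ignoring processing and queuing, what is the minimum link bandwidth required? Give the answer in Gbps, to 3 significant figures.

L = 712 bits.
Propagation delay = 6.45 / 300000000 = 0.0215 μs.
Transmission budget = 0.0354 − 0.0215 = 0.0139 μs.
R ≥ L / t_tx = 712 bits / 1.39e-08 s = 51.2 Gbps.

51.2 Gbps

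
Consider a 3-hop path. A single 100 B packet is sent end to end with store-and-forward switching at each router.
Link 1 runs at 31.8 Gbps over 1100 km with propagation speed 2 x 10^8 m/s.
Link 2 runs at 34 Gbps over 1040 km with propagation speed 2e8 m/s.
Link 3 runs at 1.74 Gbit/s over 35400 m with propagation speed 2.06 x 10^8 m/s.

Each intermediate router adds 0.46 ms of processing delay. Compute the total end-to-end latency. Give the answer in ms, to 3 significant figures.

L = 100 × 8 = 800 bits.
Transmission delays (L/R per hop): 2.51572e-05, 2.35294e-05, 0.00045977 ms; sum = 0.000508457 ms.
Propagation delays (d/s per hop): 5.5, 5.2, 0.171845 ms; sum = 10.8718 ms.
Processing at 2 router(s): 2 × 0.46 ms = 0.92 ms.
End-to-end = 11.8 ms.

11.8 ms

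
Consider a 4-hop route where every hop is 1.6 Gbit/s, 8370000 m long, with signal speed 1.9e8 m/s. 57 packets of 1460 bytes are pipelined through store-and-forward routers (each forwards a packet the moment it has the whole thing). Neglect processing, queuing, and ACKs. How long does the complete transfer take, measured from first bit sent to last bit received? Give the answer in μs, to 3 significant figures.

177000 μs

Per-hop transmission t_tx = L/R = 11680/1600000000 = 7.3 μs.
Per-hop propagation t_prop = 8370000/190000000 = 44052.6 μs.
Pipeline fill: first packet needs 4·t_tx to clear all hops; remaining 56 packets each add one t_tx.
Total = (4+57-1)·t_tx + 4·t_prop = 60·7.3 + 4·44052.6 = 177000 μs.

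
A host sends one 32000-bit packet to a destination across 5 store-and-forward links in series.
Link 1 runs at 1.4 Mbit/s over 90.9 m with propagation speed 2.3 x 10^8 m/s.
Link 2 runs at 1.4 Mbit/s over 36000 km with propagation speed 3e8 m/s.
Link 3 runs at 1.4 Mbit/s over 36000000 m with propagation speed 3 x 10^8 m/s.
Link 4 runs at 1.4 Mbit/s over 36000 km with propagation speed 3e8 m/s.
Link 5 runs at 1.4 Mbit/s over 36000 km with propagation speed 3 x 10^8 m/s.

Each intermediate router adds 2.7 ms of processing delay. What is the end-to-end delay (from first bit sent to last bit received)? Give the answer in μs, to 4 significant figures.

605100 μs

Transmission delay per hop = L/R = 32000/1400000 = 22857.1 μs; 5 hops → 114286 μs.
Propagation delays (d/s per hop): 0.395217, 120000, 120000, 120000, 120000 μs; sum = 480000 μs.
Processing at 4 router(s): 4 × 2.7 ms = 10800 μs.
End-to-end = 605100 μs.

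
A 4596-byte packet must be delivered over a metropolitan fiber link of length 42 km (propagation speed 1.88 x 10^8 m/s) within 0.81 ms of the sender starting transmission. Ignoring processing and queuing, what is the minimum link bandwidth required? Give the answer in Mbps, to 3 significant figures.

L = 36768 bits.
Propagation delay = 42000 / 188000000 = 0.223404 ms.
Transmission budget = 0.81 − 0.223404 = 0.586596 ms.
R ≥ L / t_tx = 36768 bits / 0.000586596 s = 62.7 Mbps.

62.7 Mbps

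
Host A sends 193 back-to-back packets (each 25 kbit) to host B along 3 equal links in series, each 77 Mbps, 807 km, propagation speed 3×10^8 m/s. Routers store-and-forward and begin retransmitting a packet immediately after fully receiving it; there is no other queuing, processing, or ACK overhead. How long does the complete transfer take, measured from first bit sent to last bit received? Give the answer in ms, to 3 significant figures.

71.4 ms

Per-hop transmission t_tx = L/R = 25000/77000000 = 0.324675 ms.
Per-hop propagation t_prop = 807000/300000000 = 2.69 ms.
Pipeline fill: first packet needs 3·t_tx to clear all hops; remaining 192 packets each add one t_tx.
Total = (3+193-1)·t_tx + 3·t_prop = 195·0.324675 + 3·2.69 = 71.4 ms.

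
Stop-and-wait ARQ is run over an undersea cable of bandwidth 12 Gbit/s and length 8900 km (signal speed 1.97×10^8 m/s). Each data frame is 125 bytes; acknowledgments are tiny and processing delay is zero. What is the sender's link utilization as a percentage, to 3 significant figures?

0.0000922 %

t_tx = L/R = 1000/12000000000 = 8.33333e-08 s.
t_prop = 8900000/197000000 = 0.0451777 s; RTT = 0.0903553 s.
Cycle = t_tx + RTT = 0.0903554 s.
Utilization = t_tx / cycle = 8.33333e-08/0.0903554 = 0.0000922 %.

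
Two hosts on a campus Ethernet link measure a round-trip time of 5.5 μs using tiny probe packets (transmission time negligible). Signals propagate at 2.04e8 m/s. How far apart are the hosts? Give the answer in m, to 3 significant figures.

One-way propagation = RTT/2 = 2.75 μs.
d = s × t = 204000000 × 2.75e-06 = 561 m.

561 m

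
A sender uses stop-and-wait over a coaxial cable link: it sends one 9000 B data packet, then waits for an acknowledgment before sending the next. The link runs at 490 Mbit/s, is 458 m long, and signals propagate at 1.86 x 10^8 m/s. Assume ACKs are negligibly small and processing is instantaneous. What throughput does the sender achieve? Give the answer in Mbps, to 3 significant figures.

474 Mbps

t_tx = L/R = 72000/490000000 = 0.000146939 s.
t_prop = 458/186000000 = 2.46237e-06 s; RTT = 4.92473e-06 s.
Cycle = t_tx + RTT = 0.000151864 s.
Throughput = L / cycle = 72000 / 0.000151864 = 474 Mbps.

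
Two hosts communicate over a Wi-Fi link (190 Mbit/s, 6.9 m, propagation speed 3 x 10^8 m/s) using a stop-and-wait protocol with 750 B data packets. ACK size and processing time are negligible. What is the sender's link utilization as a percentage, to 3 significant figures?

99.9 %

t_tx = L/R = 6000/190000000 = 3.15789e-05 s.
t_prop = 6.9/300000000 = 2.3e-08 s; RTT = 4.6e-08 s.
Cycle = t_tx + RTT = 3.16249e-05 s.
Utilization = t_tx / cycle = 3.15789e-05/3.16249e-05 = 99.9 %.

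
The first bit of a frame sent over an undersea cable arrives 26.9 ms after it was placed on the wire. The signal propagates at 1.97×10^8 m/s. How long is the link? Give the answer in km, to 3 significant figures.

5300 km

d = s × t_prop = 197000000 × 0.0269 = 5300 km.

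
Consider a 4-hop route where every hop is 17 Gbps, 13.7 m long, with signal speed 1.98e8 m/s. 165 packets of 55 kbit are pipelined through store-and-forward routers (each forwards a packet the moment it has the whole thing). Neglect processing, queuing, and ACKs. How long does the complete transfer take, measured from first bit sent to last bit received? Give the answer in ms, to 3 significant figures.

Per-hop transmission t_tx = L/R = 55000/17000000000 = 0.00323529 ms.
Per-hop propagation t_prop = 13.7/198000000 = 6.91919e-05 ms.
Pipeline fill: first packet needs 4·t_tx to clear all hops; remaining 164 packets each add one t_tx.
Total = (4+165-1)·t_tx + 4·t_prop = 168·0.00323529 + 4·6.91919e-05 = 0.544 ms.

0.544 ms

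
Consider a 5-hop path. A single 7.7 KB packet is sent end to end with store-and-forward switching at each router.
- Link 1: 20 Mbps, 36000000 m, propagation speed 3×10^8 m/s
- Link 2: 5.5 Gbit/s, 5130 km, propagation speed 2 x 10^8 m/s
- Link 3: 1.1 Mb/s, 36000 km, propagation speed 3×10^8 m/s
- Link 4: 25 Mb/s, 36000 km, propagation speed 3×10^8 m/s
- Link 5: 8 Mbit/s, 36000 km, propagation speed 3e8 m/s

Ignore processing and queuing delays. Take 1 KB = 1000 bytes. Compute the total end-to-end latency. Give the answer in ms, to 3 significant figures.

575 ms

L = 61600 bits.
Transmission delays (L/R per hop): 3.08, 0.0112, 56, 2.464, 7.7 ms; sum = 69.2552 ms.
Propagation delays (d/s per hop): 120, 25.65, 120, 120, 120 ms; sum = 505.65 ms.
End-to-end = 575 ms.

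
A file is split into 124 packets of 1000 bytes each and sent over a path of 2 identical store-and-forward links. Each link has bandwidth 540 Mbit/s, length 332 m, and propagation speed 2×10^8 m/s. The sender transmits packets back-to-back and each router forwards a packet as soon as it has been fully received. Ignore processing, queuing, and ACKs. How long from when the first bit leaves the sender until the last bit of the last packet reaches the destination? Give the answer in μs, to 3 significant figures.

Per-hop transmission t_tx = L/R = 8000/540000000 = 14.8148 μs.
Per-hop propagation t_prop = 332/200000000 = 1.66 μs.
Pipeline fill: first packet needs 2·t_tx to clear all hops; remaining 123 packets each add one t_tx.
Total = (2+124-1)·t_tx + 2·t_prop = 125·14.8148 + 2·1.66 = 1860 μs.

1860 μs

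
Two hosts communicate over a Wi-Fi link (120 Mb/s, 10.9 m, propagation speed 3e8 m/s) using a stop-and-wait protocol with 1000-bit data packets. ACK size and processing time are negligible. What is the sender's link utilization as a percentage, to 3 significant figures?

99.1 %

t_tx = L/R = 1000/120000000 = 8.33333e-06 s.
t_prop = 10.9/300000000 = 3.63333e-08 s; RTT = 7.26667e-08 s.
Cycle = t_tx + RTT = 8.406e-06 s.
Utilization = t_tx / cycle = 8.33333e-06/8.406e-06 = 99.1 %.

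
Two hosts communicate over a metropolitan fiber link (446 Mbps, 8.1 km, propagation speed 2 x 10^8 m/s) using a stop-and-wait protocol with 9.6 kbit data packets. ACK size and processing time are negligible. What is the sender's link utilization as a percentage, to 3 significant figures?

21.0 %

t_tx = L/R = 9600/446000000 = 2.15247e-05 s.
t_prop = 8100/200000000 = 4.05e-05 s; RTT = 8.1e-05 s.
Cycle = t_tx + RTT = 0.000102525 s.
Utilization = t_tx / cycle = 2.15247e-05/0.000102525 = 21.0 %.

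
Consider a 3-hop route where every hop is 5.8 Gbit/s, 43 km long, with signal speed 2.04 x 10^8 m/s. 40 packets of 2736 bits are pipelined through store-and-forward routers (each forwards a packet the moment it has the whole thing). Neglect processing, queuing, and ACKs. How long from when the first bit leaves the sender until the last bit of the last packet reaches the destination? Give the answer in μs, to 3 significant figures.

Per-hop transmission t_tx = L/R = 2736/5800000000 = 0.471724 μs.
Per-hop propagation t_prop = 43000/204000000 = 210.784 μs.
Pipeline fill: first packet needs 3·t_tx to clear all hops; remaining 39 packets each add one t_tx.
Total = (3+40-1)·t_tx + 3·t_prop = 42·0.471724 + 3·210.784 = 652 μs.

652 μs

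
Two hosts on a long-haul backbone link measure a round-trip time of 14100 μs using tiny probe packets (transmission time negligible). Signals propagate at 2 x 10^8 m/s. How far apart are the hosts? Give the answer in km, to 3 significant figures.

One-way propagation = RTT/2 = 7050 μs.
d = s × t = 200000000 × 0.00705 = 1410 km.

1410 km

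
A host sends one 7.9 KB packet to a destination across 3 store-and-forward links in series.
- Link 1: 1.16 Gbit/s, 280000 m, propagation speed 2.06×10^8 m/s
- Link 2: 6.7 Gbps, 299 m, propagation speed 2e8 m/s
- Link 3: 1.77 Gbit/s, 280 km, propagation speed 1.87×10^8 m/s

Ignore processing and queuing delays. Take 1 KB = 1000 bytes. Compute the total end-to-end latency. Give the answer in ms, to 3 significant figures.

2.96 ms

L = 63200 bits.
Transmission delays (L/R per hop): 0.0544828, 0.00943284, 0.0357062 ms; sum = 0.0996218 ms.
Propagation delays (d/s per hop): 1.35922, 0.001495, 1.49733 ms; sum = 2.85804 ms.
End-to-end = 2.96 ms.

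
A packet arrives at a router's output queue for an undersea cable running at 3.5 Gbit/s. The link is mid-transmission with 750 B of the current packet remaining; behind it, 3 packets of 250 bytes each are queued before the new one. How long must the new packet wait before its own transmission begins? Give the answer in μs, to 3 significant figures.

3.43 μs

Each queued packet: L/R = 2000/3500000000 = 0.571429 μs.
3 queued → 1.71429 μs.
Plus remaining 6000 bits of current packet: 1.71429 μs.
Queuing delay = 3.43 μs.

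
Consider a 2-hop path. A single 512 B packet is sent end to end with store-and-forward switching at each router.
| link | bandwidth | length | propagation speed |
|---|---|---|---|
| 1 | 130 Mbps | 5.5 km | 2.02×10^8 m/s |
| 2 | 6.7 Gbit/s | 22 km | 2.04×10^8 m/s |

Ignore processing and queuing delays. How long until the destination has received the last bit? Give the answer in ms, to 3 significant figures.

L = 512 × 8 = 4096 bits.
Transmission delays (L/R per hop): 0.0315077, 0.000611343 ms; sum = 0.032119 ms.
Propagation delays (d/s per hop): 0.0272277, 0.107843 ms; sum = 0.135071 ms.
End-to-end = 0.167 ms.

0.167 ms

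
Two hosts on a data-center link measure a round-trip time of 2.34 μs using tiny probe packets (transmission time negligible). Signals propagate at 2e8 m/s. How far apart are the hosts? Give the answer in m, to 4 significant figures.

234.0 m

One-way propagation = RTT/2 = 1.17 μs.
d = s × t = 200000000 × 1.17e-06 = 234.0 m.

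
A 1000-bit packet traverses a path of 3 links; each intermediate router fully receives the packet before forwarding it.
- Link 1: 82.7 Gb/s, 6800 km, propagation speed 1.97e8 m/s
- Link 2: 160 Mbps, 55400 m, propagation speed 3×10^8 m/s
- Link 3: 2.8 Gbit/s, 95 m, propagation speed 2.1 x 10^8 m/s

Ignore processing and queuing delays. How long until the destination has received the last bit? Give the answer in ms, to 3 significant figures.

34.7 ms

Transmission delays (L/R per hop): 1.20919e-05, 0.00625, 0.000357143 ms; sum = 0.00661923 ms.
Propagation delays (d/s per hop): 34.5178, 0.184667, 0.000452381 ms; sum = 34.7029 ms.
End-to-end = 34.7 ms.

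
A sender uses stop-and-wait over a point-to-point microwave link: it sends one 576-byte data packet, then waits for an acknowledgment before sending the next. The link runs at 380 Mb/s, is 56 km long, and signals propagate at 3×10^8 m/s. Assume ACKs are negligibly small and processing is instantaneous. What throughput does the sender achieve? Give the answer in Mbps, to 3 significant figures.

t_tx = L/R = 4608/380000000 = 1.21263e-05 s.
t_prop = 56000/300000000 = 0.000186667 s; RTT = 0.000373333 s.
Cycle = t_tx + RTT = 0.00038546 s.
Throughput = L / cycle = 4608 / 0.00038546 = 12.0 Mbps.

12.0 Mbps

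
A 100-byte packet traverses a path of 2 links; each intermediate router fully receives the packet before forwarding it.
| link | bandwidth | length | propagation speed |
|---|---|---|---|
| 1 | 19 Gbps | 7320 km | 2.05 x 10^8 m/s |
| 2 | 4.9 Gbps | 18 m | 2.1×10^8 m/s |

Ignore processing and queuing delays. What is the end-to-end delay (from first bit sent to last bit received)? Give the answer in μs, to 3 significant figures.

35700 μs

L = 100 × 8 = 800 bits.
Transmission delays (L/R per hop): 0.0421053, 0.163265 μs; sum = 0.205371 μs.
Propagation delays (d/s per hop): 35707.3, 0.0857143 μs; sum = 35707.4 μs.
End-to-end = 35700 μs.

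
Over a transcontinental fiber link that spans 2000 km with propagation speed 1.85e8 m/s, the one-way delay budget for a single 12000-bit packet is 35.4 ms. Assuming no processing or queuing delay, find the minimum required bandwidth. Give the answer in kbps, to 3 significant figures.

Propagation delay = 2000000 / 185000000 = 10.8108 ms.
Transmission budget = 35.4 − 10.8108 = 24.5892 ms.
R ≥ L / t_tx = 12000 bits / 0.0245892 s = 488 kbps.

488 kbps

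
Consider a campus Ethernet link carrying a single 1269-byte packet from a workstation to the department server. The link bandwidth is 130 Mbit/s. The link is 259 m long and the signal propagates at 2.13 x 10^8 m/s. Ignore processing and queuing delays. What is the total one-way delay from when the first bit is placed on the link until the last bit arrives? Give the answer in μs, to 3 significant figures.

79.3 μs

L = 1269 × 8 = 10152 bits.
Transmission delay = L/R = 10152 / 130000000 = 78.0923 μs.
Propagation delay = d/s = 259 m / 213000000 m/s = 1.21596 μs.
Total = 79.3 μs.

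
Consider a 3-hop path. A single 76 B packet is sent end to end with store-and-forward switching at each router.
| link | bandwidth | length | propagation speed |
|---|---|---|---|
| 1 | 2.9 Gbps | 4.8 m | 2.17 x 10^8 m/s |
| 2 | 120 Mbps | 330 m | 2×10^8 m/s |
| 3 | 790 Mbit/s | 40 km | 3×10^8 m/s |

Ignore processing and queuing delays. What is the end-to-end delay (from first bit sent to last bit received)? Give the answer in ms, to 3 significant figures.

0.141 ms

L = 76 × 8 = 608 bits.
Transmission delays (L/R per hop): 0.000209655, 0.00506667, 0.00076962 ms; sum = 0.00604594 ms.
Propagation delays (d/s per hop): 2.21198e-05, 0.00165, 0.133333 ms; sum = 0.135005 ms.
End-to-end = 0.141 ms.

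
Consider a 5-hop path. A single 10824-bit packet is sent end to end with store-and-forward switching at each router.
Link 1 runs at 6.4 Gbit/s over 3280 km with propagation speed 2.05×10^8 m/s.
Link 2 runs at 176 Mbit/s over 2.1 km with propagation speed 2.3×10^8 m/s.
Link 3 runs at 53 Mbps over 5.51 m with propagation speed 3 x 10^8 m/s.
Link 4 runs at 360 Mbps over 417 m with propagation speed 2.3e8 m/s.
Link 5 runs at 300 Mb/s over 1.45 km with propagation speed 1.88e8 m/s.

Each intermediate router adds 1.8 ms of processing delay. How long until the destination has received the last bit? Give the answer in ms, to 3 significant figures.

Transmission delays (L/R per hop): 0.00169125, 0.0615, 0.204226, 0.0300667, 0.03608 ms; sum = 0.333564 ms.
Propagation delays (d/s per hop): 16, 0.00913043, 1.83667e-05, 0.00181304, 0.00771277 ms; sum = 16.0187 ms.
Processing at 4 router(s): 4 × 1.8 ms = 7.2 ms.
End-to-end = 23.6 ms.

23.6 ms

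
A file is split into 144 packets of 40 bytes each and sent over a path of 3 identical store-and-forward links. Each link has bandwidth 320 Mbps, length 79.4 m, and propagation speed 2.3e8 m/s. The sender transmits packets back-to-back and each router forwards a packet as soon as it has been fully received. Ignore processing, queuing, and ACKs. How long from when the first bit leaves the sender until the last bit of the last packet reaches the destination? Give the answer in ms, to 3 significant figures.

Per-hop transmission t_tx = L/R = 320/320000000 = 0.001 ms.
Per-hop propagation t_prop = 79.4/2.3e+08 = 0.000345217 ms.
Pipeline fill: first packet needs 3·t_tx to clear all hops; remaining 143 packets each add one t_tx.
Total = (3+144-1)·t_tx + 3·t_prop = 146·0.001 + 3·0.000345217 = 0.147 ms.

0.147 ms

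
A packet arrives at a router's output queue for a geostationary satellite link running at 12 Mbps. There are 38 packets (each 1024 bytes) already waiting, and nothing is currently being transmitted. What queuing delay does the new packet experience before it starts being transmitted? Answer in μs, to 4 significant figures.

25940 μs

Each queued packet: L/R = 8192/12000000 = 682.667 μs.
38 queued → 25941.3 μs.
Queuing delay = 25940 μs.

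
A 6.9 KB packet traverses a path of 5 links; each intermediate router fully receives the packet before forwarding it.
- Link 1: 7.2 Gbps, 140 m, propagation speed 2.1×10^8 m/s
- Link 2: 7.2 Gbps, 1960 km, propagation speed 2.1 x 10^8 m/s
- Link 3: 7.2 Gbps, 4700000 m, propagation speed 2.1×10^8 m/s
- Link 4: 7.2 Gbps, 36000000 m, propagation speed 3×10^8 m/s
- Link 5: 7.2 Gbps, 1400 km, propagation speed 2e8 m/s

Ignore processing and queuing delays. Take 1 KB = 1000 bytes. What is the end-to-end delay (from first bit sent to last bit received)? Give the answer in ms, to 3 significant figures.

L = 55200 bits.
Transmission delay per hop = L/R = 55200/7200000000 = 0.00766667 ms; 5 hops → 0.0383333 ms.
Propagation delays (d/s per hop): 0.000666667, 9.33333, 22.381, 120, 7 ms; sum = 158.715 ms.
End-to-end = 159 ms.

159 ms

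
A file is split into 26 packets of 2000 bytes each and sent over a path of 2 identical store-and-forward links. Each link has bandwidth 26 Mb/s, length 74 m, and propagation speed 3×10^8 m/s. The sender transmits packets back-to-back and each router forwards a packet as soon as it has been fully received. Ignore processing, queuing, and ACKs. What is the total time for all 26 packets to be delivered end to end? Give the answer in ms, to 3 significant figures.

16.6 ms

Per-hop transmission t_tx = L/R = 16000/26000000 = 0.615385 ms.
Per-hop propagation t_prop = 74/300000000 = 0.000246667 ms.
Pipeline fill: first packet needs 2·t_tx to clear all hops; remaining 25 packets each add one t_tx.
Total = (2+26-1)·t_tx + 2·t_prop = 27·0.615385 + 2·0.000246667 = 16.6 ms.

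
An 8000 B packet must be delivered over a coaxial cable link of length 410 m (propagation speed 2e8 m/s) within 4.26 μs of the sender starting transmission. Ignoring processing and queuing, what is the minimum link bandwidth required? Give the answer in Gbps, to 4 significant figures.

28.96 Gbps

L = 64000 bits.
Propagation delay = 410 / 200000000 = 2.05 μs.
Transmission budget = 4.26 − 2.05 = 2.21 μs.
R ≥ L / t_tx = 64000 bits / 2.21e-06 s = 28.96 Gbps.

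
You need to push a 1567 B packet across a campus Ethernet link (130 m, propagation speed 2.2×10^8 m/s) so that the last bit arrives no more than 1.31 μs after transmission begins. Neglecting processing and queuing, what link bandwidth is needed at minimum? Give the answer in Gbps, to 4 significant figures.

L = 12536 bits.
Propagation delay = 130 / 2.2e+08 = 0.590909 μs.
Transmission budget = 1.31 − 0.590909 = 0.719091 μs.
R ≥ L / t_tx = 12536 bits / 7.19091e-07 s = 17.43 Gbps.

17.43 Gbps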